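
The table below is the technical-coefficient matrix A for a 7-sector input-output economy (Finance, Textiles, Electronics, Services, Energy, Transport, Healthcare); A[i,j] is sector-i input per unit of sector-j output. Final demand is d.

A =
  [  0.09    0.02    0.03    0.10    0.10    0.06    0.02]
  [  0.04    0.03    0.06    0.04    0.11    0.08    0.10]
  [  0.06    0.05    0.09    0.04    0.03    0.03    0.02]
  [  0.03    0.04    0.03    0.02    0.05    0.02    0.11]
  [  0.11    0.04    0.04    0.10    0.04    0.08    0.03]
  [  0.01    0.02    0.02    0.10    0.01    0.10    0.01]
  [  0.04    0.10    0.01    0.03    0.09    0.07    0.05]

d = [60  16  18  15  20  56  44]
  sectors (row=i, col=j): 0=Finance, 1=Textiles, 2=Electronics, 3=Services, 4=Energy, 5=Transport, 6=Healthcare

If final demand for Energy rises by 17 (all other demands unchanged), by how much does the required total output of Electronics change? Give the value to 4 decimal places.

Form M = I − A:
  [  0.91   -0.02   -0.03   -0.10   -0.10   -0.06   -0.02]
  [ -0.04    0.97   -0.06   -0.04   -0.11   -0.08   -0.10]
  [ -0.06   -0.05    0.91   -0.04   -0.03   -0.03   -0.02]
  [ -0.03   -0.04   -0.03    0.98   -0.05   -0.02   -0.11]
  [ -0.11   -0.04   -0.04   -0.10    0.96   -0.08   -0.03]
  [ -0.01   -0.02   -0.02   -0.10   -0.01    0.90   -0.01]
  [ -0.04   -0.10   -0.01   -0.03   -0.09   -0.07    0.95]
Leontief inverse L = M⁻¹:
  [  1.1293    0.0452    0.0538    0.1452    0.1380    0.1006    0.0519]
  [  0.0808    1.0631    0.0866    0.0877    0.1512    0.1284    0.1317]
  [  0.0887    0.0703    1.1132    0.0709    0.0605    0.0596    0.0435]
  [  0.0570    0.0651    0.0470    1.0486    0.0825    0.0522    0.1336]
  [  0.1468    0.0660    0.0649    0.1451    1.0813    0.1221    0.0636]
  [  0.0251    0.0351    0.0336    0.1241    0.0289    1.1248    0.0320]
  [  0.0745    0.1254    0.0332    0.0721    0.1295    0.1145    1.0817]
Total output x = L · d:
  x_0 = 1.1293·60 + 0.0452·16 + 0.0538·18 + 0.1452·15 + 0.1380·20 + 0.1006·56 + 0.0519·44 = 82.3044
  x_1 = 0.0808·60 + 1.0631·16 + 0.0866·18 + 0.0877·15 + 0.1512·20 + 0.1284·56 + 0.1317·44 = 40.7433
  x_2 = 0.0887·60 + 0.0703·16 + 1.1132·18 + 0.0709·15 + 0.0605·20 + 0.0596·56 + 0.0435·44 = 34.0105
  x_3 = 0.0570·60 + 0.0651·16 + 0.0470·18 + 1.0486·15 + 0.0825·20 + 0.0522·56 + 0.1336·44 = 31.4862
  x_4 = 0.1468·60 + 0.0660·16 + 0.0649·18 + 0.1451·15 + 1.0813·20 + 0.1221·56 + 0.0636·44 = 44.4748
  x_5 = 0.0251·60 + 0.0351·16 + 0.0336·18 + 0.1241·15 + 0.0289·20 + 1.1248·56 + 0.0320·44 = 69.5101
  x_6 = 0.0745·60 + 0.1254·16 + 0.0332·18 + 0.0721·15 + 0.1295·20 + 0.1145·56 + 1.0817·44 = 64.7575
Δx_2 = L[2,4] · Δd_4 = 0.0605 · 17 = 1.0282

1.0282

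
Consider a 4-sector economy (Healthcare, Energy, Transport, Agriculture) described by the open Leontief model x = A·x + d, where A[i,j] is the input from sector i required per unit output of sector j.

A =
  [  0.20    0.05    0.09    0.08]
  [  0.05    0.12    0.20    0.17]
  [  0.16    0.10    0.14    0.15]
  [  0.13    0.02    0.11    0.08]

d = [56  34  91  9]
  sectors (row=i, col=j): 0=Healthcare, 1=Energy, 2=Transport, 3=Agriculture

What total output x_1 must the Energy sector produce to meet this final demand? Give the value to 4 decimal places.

84.1003

Form M = I − A:
  [  0.80   -0.05   -0.09   -0.08]
  [ -0.05    0.88   -0.20   -0.17]
  [ -0.16   -0.10    0.86   -0.15]
  [ -0.13   -0.02   -0.11    0.92]
Leontief inverse L = M⁻¹:
  [  1.3190    0.0993    0.1819    0.1627]
  [  0.1886    1.1917    0.3341    0.2911]
  [  0.3070    0.1675    1.2677    0.2643]
  [  0.2272    0.0600    0.1845    1.1479]
Total output x = L · d:
  x_0 = 1.3190·56 + 0.0993·34 + 0.1819·91 + 0.1627·9 = 95.2649
  x_1 = 0.1886·56 + 1.1917·34 + 0.3341·91 + 0.2911·9 = 84.1003
  x_2 = 0.3070·56 + 0.1675·34 + 1.2677·91 + 0.2643·9 = 140.6224
  x_3 = 0.2272·56 + 0.0600·34 + 0.1845·91 + 1.1479·9 = 41.8858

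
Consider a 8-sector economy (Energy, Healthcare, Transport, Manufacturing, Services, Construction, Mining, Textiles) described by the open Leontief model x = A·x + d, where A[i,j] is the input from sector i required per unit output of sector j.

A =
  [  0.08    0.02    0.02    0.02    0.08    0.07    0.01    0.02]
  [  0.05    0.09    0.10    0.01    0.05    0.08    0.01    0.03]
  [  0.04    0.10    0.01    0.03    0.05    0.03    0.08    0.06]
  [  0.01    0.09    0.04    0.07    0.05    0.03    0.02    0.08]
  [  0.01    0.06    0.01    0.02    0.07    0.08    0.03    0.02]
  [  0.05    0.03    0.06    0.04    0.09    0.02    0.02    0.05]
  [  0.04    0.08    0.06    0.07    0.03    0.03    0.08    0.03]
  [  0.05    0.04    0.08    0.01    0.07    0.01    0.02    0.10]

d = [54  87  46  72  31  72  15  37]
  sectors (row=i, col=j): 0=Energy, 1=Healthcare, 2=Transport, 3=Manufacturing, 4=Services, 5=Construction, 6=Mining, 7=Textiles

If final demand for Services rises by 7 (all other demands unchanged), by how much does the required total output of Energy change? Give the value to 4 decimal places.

0.7995

Form M = I − A:
  [  0.92   -0.02   -0.02   -0.02   -0.08   -0.07   -0.01   -0.02]
  [ -0.05    0.91   -0.10   -0.01   -0.05   -0.08   -0.01   -0.03]
  [ -0.04   -0.10    0.99   -0.03   -0.05   -0.03   -0.08   -0.06]
  [ -0.01   -0.09   -0.04    0.93   -0.05   -0.03   -0.02   -0.08]
  [ -0.01   -0.06   -0.01   -0.02    0.93   -0.08   -0.03   -0.02]
  [ -0.05   -0.03   -0.06   -0.04   -0.09    0.98   -0.02   -0.05]
  [ -0.04   -0.08   -0.06   -0.07   -0.03   -0.03    0.92   -0.03]
  [ -0.05   -0.04   -0.08   -0.01   -0.07   -0.01   -0.02    0.90]
Leontief inverse L = M⁻¹:
  [  1.1012    0.0465    0.0399    0.0342    0.1142    0.0952    0.0234    0.0403]
  [  0.0794    1.1332    0.1317    0.0280    0.0928    0.1122    0.0320    0.0602]
  [  0.0672    0.1419    1.0457    0.0497    0.0882    0.0611    0.1004    0.0891]
  [  0.0342    0.1326    0.0740    1.0883    0.0880    0.0584    0.0385    0.1133]
  [  0.0284    0.0894    0.0343    0.0345    1.1007    0.1031    0.0440    0.0406]
  [  0.0720    0.0659    0.0837    0.0564    0.1256    1.0474    0.0385    0.0767]
  [  0.0675    0.1275    0.0944    0.0938    0.0690    0.0611    1.1042    0.0621]
  [  0.0756    0.0776    0.1075    0.0251    0.1078    0.0374    0.0405    1.1306]
Total output x = L · d:
  x_0 = 1.1012·54 + 0.0465·87 + 0.0399·46 + 0.0342·72 + 0.1142·31 + 0.0952·72 + 0.0234·15 + 0.0403·37 = 80.0426
  x_1 = 0.0794·54 + 1.1332·87 + 0.1317·46 + 0.0280·72 + 0.0928·31 + 0.1122·72 + 0.0320·15 + 0.0602·37 = 124.6133
  x_2 = 0.0672·54 + 0.1419·87 + 1.0457·46 + 0.0497·72 + 0.0882·31 + 0.0611·72 + 0.1004·15 + 0.0891·37 = 79.5874
  x_3 = 0.0342·54 + 0.1326·87 + 0.0740·46 + 1.0883·72 + 0.0880·31 + 0.0584·72 + 0.0385·15 + 0.1133·37 = 106.8491
  x_4 = 0.0284·54 + 0.0894·87 + 0.0343·46 + 0.0345·72 + 1.1007·31 + 0.1031·72 + 0.0440·15 + 0.0406·37 = 57.0845
  x_5 = 0.0720·54 + 0.0659·87 + 0.0837·46 + 0.0564·72 + 0.1256·31 + 1.0474·72 + 0.0385·15 + 0.0767·37 = 100.2596
  x_6 = 0.0675·54 + 0.1275·87 + 0.0944·46 + 0.0938·72 + 0.0690·31 + 0.0611·72 + 1.1042·15 + 0.0621·37 = 51.2253
  x_7 = 0.0756·54 + 0.0776·87 + 0.1075·46 + 0.0251·72 + 0.1078·31 + 0.0374·72 + 0.0405·15 + 1.1306·37 = 66.0502
Δx_0 = L[0,4] · Δd_4 = 0.1142 · 7 = 0.7995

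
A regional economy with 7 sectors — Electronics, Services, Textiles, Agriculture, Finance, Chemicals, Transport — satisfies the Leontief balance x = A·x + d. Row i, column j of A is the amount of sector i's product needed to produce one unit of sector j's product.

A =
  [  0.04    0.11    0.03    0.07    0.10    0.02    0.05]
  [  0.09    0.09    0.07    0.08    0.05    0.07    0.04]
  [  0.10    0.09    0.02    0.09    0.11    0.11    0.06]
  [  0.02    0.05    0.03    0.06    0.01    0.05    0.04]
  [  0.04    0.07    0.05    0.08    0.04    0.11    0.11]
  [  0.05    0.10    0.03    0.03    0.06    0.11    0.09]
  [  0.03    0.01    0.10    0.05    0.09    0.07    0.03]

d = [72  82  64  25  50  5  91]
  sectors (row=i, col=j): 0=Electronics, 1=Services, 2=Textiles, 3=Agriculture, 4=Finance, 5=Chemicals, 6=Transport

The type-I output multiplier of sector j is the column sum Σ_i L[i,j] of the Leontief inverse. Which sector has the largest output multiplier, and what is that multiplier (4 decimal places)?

Chemicals (1.9735)

Form M = I − A:
  [  0.96   -0.11   -0.03   -0.07   -0.10   -0.02   -0.05]
  [ -0.09    0.91   -0.07   -0.08   -0.05   -0.07   -0.04]
  [ -0.10   -0.09    0.98   -0.09   -0.11   -0.11   -0.06]
  [ -0.02   -0.05   -0.03    0.94   -0.01   -0.05   -0.04]
  [ -0.04   -0.07   -0.05   -0.08    0.96   -0.11   -0.11]
  [ -0.05   -0.10   -0.03   -0.03   -0.06    0.89   -0.09]
  [ -0.03   -0.01   -0.10   -0.05   -0.09   -0.07    0.97]
Leontief inverse L = M⁻¹:
  [  1.0797    0.1645    0.0679    0.1207    0.1438    0.0776    0.0951]
  [  0.1372    1.1580    0.1101    0.1375    0.1058    0.1358    0.0919]
  [  0.1512    0.1678    1.0690    0.1552    0.1720    0.1885    0.1242]
  [  0.0439    0.0832    0.0519    1.0886    0.0377    0.0849    0.0659]
  [  0.0852    0.1328    0.0942    0.1343    1.0961    0.1798    0.1622]
  [  0.0952    0.1631    0.0735    0.0829    0.1146    1.1776    0.1419]
  [  0.0674    0.0627    0.1302    0.0957    0.1352    0.1293    1.0763]
Total output x = L · d:
  x_0 = 1.0797·72 + 0.1645·82 + 0.0679·64 + 0.1207·25 + 0.1438·50 + 0.0776·5 + 0.0951·91 = 114.8281
  x_1 = 0.1372·72 + 1.1580·82 + 0.1101·64 + 0.1375·25 + 0.1058·50 + 0.1358·5 + 0.0919·91 = 129.6486
  x_2 = 0.1512·72 + 0.1678·82 + 1.0690·64 + 0.1552·25 + 0.1720·50 + 0.1885·5 + 0.1242·91 = 117.7909
  x_3 = 0.0439·72 + 0.0832·82 + 0.0519·64 + 1.0886·25 + 0.0377·50 + 0.0849·5 + 0.0659·91 = 48.8307
  x_4 = 0.0852·72 + 0.1328·82 + 0.0942·64 + 0.1343·25 + 1.0961·50 + 0.1798·5 + 0.1622·91 = 96.8758
  x_5 = 0.0952·72 + 0.1631·82 + 0.0735·64 + 0.0829·25 + 0.1146·50 + 1.1776·5 + 0.1419·91 = 51.5323
  x_6 = 0.0674·72 + 0.0627·82 + 0.1302·64 + 0.0957·25 + 0.1352·50 + 0.1293·5 + 1.0763·91 = 126.0701
Output multipliers (column sums of L):
  Electronics: 1.6599
  Services: 1.9322
  Textiles: 1.5967
  Agriculture: 1.8149
  Finance: 1.8052
  Chemicals: 1.9735
  Transport: 1.7576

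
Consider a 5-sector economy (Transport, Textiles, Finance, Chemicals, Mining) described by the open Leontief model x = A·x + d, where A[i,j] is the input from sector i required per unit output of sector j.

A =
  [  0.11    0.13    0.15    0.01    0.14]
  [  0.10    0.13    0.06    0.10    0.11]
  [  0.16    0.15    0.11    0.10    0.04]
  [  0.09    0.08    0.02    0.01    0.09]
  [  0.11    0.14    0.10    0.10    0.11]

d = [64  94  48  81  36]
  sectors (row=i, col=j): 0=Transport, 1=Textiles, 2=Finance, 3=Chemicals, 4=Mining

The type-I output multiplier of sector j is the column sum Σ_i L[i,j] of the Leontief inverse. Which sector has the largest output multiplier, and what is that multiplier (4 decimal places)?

Form M = I − A:
  [  0.89   -0.13   -0.15   -0.01   -0.14]
  [ -0.10    0.87   -0.06   -0.10   -0.11]
  [ -0.16   -0.15    0.89   -0.10   -0.04]
  [ -0.09   -0.08   -0.02    0.99   -0.09]
  [ -0.11   -0.14   -0.10   -0.10    0.89]
Leontief inverse L = M⁻¹:
  [  1.2417    0.2789    0.2583    0.0921    0.2507]
  [  0.2105    1.2556    0.1476    0.1652    0.2116]
  [  0.2870    0.2923    1.2127    0.1704    0.1530]
  [  0.1572    0.1584    0.0781    1.0511    0.1541]
  [  0.2365    0.2826    0.2002    0.1746    1.2224]
Total output x = L · d:
  x_0 = 1.2417·64 + 0.2789·94 + 0.2583·48 + 0.0921·81 + 0.2507·36 = 134.5702
  x_1 = 0.2105·64 + 1.2556·94 + 0.1476·48 + 0.1652·81 + 0.2116·36 = 159.5838
  x_2 = 0.2870·64 + 0.2923·94 + 1.2127·48 + 0.1704·81 + 0.1530·36 = 123.3553
  x_3 = 0.1572·64 + 0.1584·94 + 0.0781·48 + 1.0511·81 + 0.1541·36 = 119.3904
  x_4 = 0.2365·64 + 0.2826·94 + 0.2002·48 + 0.1746·81 + 1.2224·36 = 109.4596
Output multipliers (column sums of L):
  Transport: 2.1328
  Textiles: 2.2677
  Finance: 1.8969
  Chemicals: 1.6535
  Mining: 1.9918

Textiles (2.2677)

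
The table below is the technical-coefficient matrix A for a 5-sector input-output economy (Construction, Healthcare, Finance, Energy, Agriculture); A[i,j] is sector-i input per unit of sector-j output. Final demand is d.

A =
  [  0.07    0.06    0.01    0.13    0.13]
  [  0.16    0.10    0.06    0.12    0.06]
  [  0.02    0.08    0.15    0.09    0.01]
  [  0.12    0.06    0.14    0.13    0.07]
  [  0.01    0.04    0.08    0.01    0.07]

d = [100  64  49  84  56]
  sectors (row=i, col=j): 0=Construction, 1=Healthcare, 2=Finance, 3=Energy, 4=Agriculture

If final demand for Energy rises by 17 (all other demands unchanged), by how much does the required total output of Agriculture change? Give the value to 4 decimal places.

Form M = I − A:
  [  0.93   -0.06   -0.01   -0.13   -0.13]
  [ -0.16    0.90   -0.06   -0.12   -0.06]
  [ -0.02   -0.08    0.85   -0.09   -0.01]
  [ -0.12   -0.06   -0.14    0.87   -0.07]
  [ -0.01   -0.04   -0.08   -0.01    0.93]
Leontief inverse L = M⁻¹:
  [  1.1207    0.1014    0.0685    0.1906    0.1783]
  [  0.2302    1.1575    0.1305    0.2090    0.1240]
  [  0.0678    0.1247    1.2153    0.1535    0.0422]
  [  0.1838    0.1189    0.2231    1.2178    0.1274]
  [  0.0298    0.0629    0.1133    0.0373    1.0875]
Total output x = L · d:
  x_0 = 1.1207·100 + 0.1014·64 + 0.0685·49 + 0.1906·84 + 0.1783·56 = 147.9126
  x_1 = 0.2302·100 + 1.1575·64 + 0.1305·49 + 0.2090·84 + 0.1240·56 = 127.9984
  x_2 = 0.0678·100 + 0.1247·64 + 1.2153·49 + 0.1535·84 + 0.0422·56 = 89.5720
  x_3 = 0.1838·100 + 0.1189·64 + 0.2231·49 + 1.2178·84 + 0.1274·56 = 146.3572
  x_4 = 0.0298·100 + 0.0629·64 + 0.1133·49 + 0.0373·84 + 1.0875·56 = 76.5897
Δx_4 = L[4,3] · Δd_3 = 0.0373 · 17 = 0.6348

0.6348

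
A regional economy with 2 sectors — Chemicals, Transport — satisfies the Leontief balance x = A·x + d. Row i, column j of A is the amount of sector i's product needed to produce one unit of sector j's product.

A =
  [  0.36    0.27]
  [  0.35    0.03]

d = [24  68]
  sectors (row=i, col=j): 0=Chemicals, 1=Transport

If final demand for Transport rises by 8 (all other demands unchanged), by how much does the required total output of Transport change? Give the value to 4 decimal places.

Form M = I − A:
  [  0.64   -0.27]
  [ -0.35    0.97]
Leontief inverse L = M⁻¹:
  [  1.8431    0.5130]
  [  0.6650    1.2160]
Total output x = L · d:
  x_0 = 1.8431·24 + 0.5130·68 = 79.1184
  x_1 = 0.6650·24 + 1.2160·68 = 98.6510
Δx_1 = L[1,1] · Δd_1 = 1.2160 · 8 = 9.7283

9.7283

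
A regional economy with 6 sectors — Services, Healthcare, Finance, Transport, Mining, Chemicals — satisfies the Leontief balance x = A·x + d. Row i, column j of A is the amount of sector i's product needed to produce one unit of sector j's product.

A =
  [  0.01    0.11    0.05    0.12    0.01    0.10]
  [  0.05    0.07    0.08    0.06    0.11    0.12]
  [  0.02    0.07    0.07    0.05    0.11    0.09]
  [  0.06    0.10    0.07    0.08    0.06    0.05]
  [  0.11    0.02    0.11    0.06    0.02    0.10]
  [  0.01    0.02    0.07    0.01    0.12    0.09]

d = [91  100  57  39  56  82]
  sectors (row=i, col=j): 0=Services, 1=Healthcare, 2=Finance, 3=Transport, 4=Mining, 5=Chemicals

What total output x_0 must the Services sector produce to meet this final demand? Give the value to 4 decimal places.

138.5765

Form M = I − A:
  [  0.99   -0.11   -0.05   -0.12   -0.01   -0.10]
  [ -0.05    0.93   -0.08   -0.06   -0.11   -0.12]
  [ -0.02   -0.07    0.93   -0.05   -0.11   -0.09]
  [ -0.06   -0.10   -0.07    0.92   -0.06   -0.05]
  [ -0.11   -0.02   -0.11   -0.06    0.98   -0.10]
  [ -0.01   -0.02   -0.07   -0.01   -0.12    0.91]
Leontief inverse L = M⁻¹:
  [  1.0386    0.1522    0.1009    0.1571    0.0683    0.1603]
  [  0.0868    1.1156    0.1437    0.1053    0.1726    0.1956]
  [  0.0531    0.1071    1.1248    0.0873    0.1630    0.1539]
  [  0.0919    0.1460    0.1243    1.1239    0.1143    0.1160]
  [  0.1336    0.0654    0.1597    0.1021    1.0732    0.1626]
  [  0.0360    0.0447    0.1132    0.0366    0.1599    1.1395]
Total output x = L · d:
  x_0 = 1.0386·91 + 0.1522·100 + 0.1009·57 + 0.1571·39 + 0.0683·56 + 0.1603·82 = 138.5765
  x_1 = 0.0868·91 + 1.1156·100 + 0.1437·57 + 0.1053·39 + 0.1726·56 + 0.1956·82 = 157.4599
  x_2 = 0.0531·91 + 0.1071·100 + 1.1248·57 + 0.0873·39 + 0.1630·56 + 0.1539·82 = 104.8160
  x_3 = 0.0919·91 + 0.1460·100 + 0.1243·57 + 1.1239·39 + 0.1143·56 + 0.1160·82 = 89.7952
  x_4 = 0.1336·91 + 0.0654·100 + 0.1597·57 + 0.1021·39 + 1.0732·56 + 0.1626·82 = 105.2162
  x_5 = 0.0360·91 + 0.0447·100 + 0.1132·57 + 0.0366·39 + 0.1599·56 + 1.1395·82 = 118.0175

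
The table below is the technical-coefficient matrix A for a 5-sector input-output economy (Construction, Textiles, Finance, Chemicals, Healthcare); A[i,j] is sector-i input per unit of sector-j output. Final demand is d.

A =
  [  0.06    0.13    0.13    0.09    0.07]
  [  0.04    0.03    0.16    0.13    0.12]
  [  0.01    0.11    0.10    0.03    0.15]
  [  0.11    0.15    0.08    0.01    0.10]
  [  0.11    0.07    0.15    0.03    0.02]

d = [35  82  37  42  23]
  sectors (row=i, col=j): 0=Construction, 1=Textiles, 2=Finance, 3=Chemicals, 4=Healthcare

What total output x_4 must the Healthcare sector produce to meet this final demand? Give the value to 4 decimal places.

52.8157

Form M = I − A:
  [  0.94   -0.13   -0.13   -0.09   -0.07]
  [ -0.04    0.97   -0.16   -0.13   -0.12]
  [ -0.01   -0.11    0.90   -0.03   -0.15]
  [ -0.11   -0.15   -0.08    0.99   -0.10]
  [ -0.11   -0.07   -0.15   -0.03    0.98]
Leontief inverse L = M⁻¹:
  [  1.1097    0.2083    0.2356    0.1401    0.1551]
  [  0.0933    1.1134    0.2597    0.1686    0.2000]
  [  0.0530    0.1683    1.1905    0.0695    0.2137]
  [  0.1563    0.2191    0.1853    1.0640    0.1749]
  [  0.1441    0.1354    0.2329    0.0710    1.0902]
Total output x = L · d:
  x_0 = 1.1097·35 + 0.2083·82 + 0.2356·37 + 0.1401·42 + 0.1551·23 = 74.0925
  x_1 = 0.0933·35 + 1.1134·82 + 0.2597·37 + 0.1686·42 + 0.2000·23 = 115.8522
  x_2 = 0.0530·35 + 0.1683·82 + 1.1905·37 + 0.0695·42 + 0.2137·23 = 67.5301
  x_3 = 0.1563·35 + 0.2191·82 + 0.1853·37 + 1.0640·42 + 0.1749·23 = 79.0020
  x_4 = 0.1441·35 + 0.1354·82 + 0.2329·37 + 0.0710·42 + 1.0902·23 = 52.8157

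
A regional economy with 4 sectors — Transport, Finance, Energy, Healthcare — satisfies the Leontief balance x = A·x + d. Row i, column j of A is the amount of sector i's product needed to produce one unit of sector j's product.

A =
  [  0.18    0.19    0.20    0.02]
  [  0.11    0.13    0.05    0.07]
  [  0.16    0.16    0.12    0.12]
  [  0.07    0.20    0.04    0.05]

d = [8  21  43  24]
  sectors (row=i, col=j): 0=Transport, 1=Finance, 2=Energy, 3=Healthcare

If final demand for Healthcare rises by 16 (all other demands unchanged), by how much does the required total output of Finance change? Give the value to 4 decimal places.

Form M = I − A:
  [  0.82   -0.19   -0.20   -0.02]
  [ -0.11    0.87   -0.05   -0.07]
  [ -0.16   -0.16    0.88   -0.12]
  [ -0.07   -0.20   -0.04    0.95]
Leontief inverse L = M⁻¹:
  [  1.3430    0.3767    0.3311    0.0978]
  [  0.1995    1.2407    0.1209    0.1109]
  [  0.3014    0.3354    1.2324    0.1867]
  [  0.1536    0.3031    0.1017    1.0910]
Total output x = L · d:
  x_0 = 1.3430·8 + 0.3767·21 + 0.3311·43 + 0.0978·24 = 35.2389
  x_1 = 0.1995·8 + 1.2407·21 + 0.1209·43 + 0.1109·24 = 35.5098
  x_2 = 0.3014·8 + 0.3354·21 + 1.2324·43 + 0.1867·24 = 66.9298
  x_3 = 0.1536·8 + 0.3031·21 + 0.1017·43 + 1.0910·24 = 38.1535
Δx_1 = L[1,3] · Δd_3 = 0.1109 · 16 = 1.7742

1.7742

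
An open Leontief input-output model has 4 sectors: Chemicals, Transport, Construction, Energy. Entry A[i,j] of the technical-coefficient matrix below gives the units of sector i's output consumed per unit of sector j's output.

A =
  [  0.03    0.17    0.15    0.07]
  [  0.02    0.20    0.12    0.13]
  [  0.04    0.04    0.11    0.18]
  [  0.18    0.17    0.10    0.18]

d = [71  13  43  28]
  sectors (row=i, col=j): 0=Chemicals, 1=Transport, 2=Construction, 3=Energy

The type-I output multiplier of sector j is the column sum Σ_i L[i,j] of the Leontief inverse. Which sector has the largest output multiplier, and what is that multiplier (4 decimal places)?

Transport (2.1210)

Form M = I − A:
  [  0.97   -0.17   -0.15   -0.07]
  [ -0.02    0.80   -0.12   -0.13]
  [ -0.04   -0.04    0.89   -0.18]
  [ -0.18   -0.17   -0.10    0.82]
Leontief inverse L = M⁻¹:
  [  1.0820    0.2824    0.2418    0.1902]
  [  0.0867    1.3368    0.2250    0.2687]
  [  0.1068    0.1449    1.1942    0.2942]
  [  0.2685    0.3568    0.2454    1.3529]
Total output x = L · d:
  x_0 = 1.0820·71 + 0.2824·13 + 0.2418·43 + 0.1902·28 = 96.2201
  x_1 = 0.0867·71 + 1.3368·13 + 0.2250·43 + 0.2687·28 = 40.7363
  x_2 = 0.1068·71 + 0.1449·13 + 1.1942·43 + 0.2942·28 = 69.0590
  x_3 = 0.2685·71 + 0.3568·13 + 0.2454·43 + 1.3529·28 = 72.1350
Output multipliers (column sums of L):
  Chemicals: 1.5441
  Transport: 2.1210
  Construction: 1.9064
  Energy: 2.1061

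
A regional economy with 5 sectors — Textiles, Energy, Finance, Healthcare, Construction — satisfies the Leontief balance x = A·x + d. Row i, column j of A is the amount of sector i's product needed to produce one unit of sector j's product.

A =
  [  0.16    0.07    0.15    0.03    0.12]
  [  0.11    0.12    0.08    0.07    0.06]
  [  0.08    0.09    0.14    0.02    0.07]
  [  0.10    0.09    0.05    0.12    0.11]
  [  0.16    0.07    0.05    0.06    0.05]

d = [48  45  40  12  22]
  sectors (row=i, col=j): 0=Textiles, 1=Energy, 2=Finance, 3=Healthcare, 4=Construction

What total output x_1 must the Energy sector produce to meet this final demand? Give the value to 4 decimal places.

Form M = I − A:
  [  0.84   -0.07   -0.15   -0.03   -0.12]
  [ -0.11    0.88   -0.08   -0.07   -0.06]
  [ -0.08   -0.09    0.86   -0.02   -0.07]
  [ -0.10   -0.09   -0.05    0.88   -0.11]
  [ -0.16   -0.07   -0.05   -0.06    0.95]
Leontief inverse L = M⁻¹:
  [  1.2812    0.1513    0.2535    0.0750    0.1988]
  [  0.2091    1.1913    0.1613    0.1142    0.1268]
  [  0.1665    0.1533    1.2166    0.0542    0.1266]
  [  0.2081    0.1642    0.1303    1.1719    0.1819]
  [  0.2531    0.1317    0.1268    0.0979    1.1136]
Total output x = L · d:
  x_0 = 1.2812·48 + 0.1513·45 + 0.2535·40 + 0.0750·12 + 0.1988·22 = 83.7197
  x_1 = 0.2091·48 + 1.1913·45 + 0.1613·40 + 0.1142·12 + 0.1268·22 = 74.2539
  x_2 = 0.1665·48 + 0.1533·45 + 1.2166·40 + 0.0542·12 + 0.1266·22 = 66.9896
  x_3 = 0.2081·48 + 0.1642·45 + 0.1303·40 + 1.1719·12 + 0.1819·22 = 40.6532
  x_4 = 0.2531·48 + 0.1317·45 + 0.1268·40 + 0.0979·12 + 1.1136·22 = 48.8227

74.2539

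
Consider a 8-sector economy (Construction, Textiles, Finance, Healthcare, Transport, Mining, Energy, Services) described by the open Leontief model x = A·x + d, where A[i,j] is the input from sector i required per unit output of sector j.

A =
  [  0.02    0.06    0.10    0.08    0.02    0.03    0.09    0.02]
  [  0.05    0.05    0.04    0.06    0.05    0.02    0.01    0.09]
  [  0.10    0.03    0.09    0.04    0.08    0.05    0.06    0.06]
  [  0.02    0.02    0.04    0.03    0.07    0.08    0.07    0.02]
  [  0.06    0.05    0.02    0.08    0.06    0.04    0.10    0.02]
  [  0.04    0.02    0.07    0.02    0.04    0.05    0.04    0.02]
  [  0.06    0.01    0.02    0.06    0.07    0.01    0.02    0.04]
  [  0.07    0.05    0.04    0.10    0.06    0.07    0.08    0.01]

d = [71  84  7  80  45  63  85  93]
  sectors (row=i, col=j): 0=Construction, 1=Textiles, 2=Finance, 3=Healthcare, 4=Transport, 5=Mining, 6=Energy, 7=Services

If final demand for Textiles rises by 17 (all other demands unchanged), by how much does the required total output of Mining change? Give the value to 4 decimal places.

0.6334

Form M = I − A:
  [  0.98   -0.06   -0.10   -0.08   -0.02   -0.03   -0.09   -0.02]
  [ -0.05    0.95   -0.04   -0.06   -0.05   -0.02   -0.01   -0.09]
  [ -0.10   -0.03    0.91   -0.04   -0.08   -0.05   -0.06   -0.06]
  [ -0.02   -0.02   -0.04    0.97   -0.07   -0.08   -0.07   -0.02]
  [ -0.06   -0.05   -0.02   -0.08    0.94   -0.04   -0.10   -0.02]
  [ -0.04   -0.02   -0.07   -0.02   -0.04    0.95   -0.04   -0.02]
  [ -0.06   -0.01   -0.02   -0.06   -0.07   -0.01    0.98   -0.04]
  [ -0.07   -0.05   -0.04   -0.10   -0.06   -0.07   -0.08    0.99]
Leontief inverse L = M⁻¹:
  [  1.0582    0.0819    0.1358    0.1170    0.0622    0.0596    0.1273    0.0470]
  [  0.0824    1.0741    0.0722    0.0987    0.0852    0.0496    0.0497    0.1104]
  [  0.1457    0.0614    1.1375    0.0912    0.1278    0.0865    0.1139    0.0882]
  [  0.0501    0.0383    0.0680    1.0611    0.1024    0.1035    0.1028    0.0384]
  [  0.0933    0.0731    0.0531    0.1196    1.0992    0.0683    0.1396    0.0434]
  [  0.0678    0.0373    0.0983    0.0479    0.0685    1.0711    0.0698    0.0375]
  [  0.0834    0.0283    0.0445    0.0898    0.0970    0.0323    1.0531    0.0539]
  [  0.1071    0.0757    0.0798    0.1420    0.1035    0.1032    0.1250    1.0361]
Total output x = L · d:
  x_0 = 1.0582·71 + 0.0819·84 + 0.1358·7 + 0.1170·80 + 0.0622·45 + 0.0596·63 + 0.1273·85 + 0.0470·93 = 114.0747
  x_1 = 0.0824·71 + 1.0741·84 + 0.0722·7 + 0.0987·80 + 0.0852·45 + 0.0496·63 + 0.0497·85 + 0.1104·93 = 125.9259
  x_2 = 0.1457·71 + 0.0614·84 + 1.1375·7 + 0.0912·80 + 0.1278·45 + 0.0865·63 + 0.1139·85 + 0.0882·93 = 59.8524
  x_3 = 0.0501·71 + 0.0383·84 + 0.0680·7 + 1.0611·80 + 0.1024·45 + 0.1035·63 + 0.1028·85 + 0.0384·93 = 115.5747
  x_4 = 0.0933·71 + 0.0731·84 + 0.0531·7 + 0.1196·80 + 1.0992·45 + 0.0683·63 + 0.1396·85 + 0.0434·93 = 92.3771
  x_5 = 0.0678·71 + 0.0373·84 + 0.0983·7 + 0.0479·80 + 0.0685·45 + 1.0711·63 + 0.0698·85 + 0.0375·93 = 92.4496
  x_6 = 0.0834·71 + 0.0283·84 + 0.0445·7 + 0.0898·80 + 0.0970·45 + 0.0323·63 + 1.0531·85 + 0.0539·93 = 116.7216
  x_7 = 0.1071·71 + 0.0757·84 + 0.0798·7 + 0.1420·80 + 0.1035·45 + 0.1032·63 + 0.1250·85 + 1.0361·93 = 144.0252
Δx_5 = L[5,1] · Δd_1 = 0.0373 · 17 = 0.6334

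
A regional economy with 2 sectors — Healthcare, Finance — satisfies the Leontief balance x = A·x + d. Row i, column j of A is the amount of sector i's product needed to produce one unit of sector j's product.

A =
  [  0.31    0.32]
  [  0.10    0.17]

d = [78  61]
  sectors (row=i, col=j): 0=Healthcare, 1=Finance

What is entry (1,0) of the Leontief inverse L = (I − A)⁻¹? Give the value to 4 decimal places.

L[1,0] = 0.1849

Form M = I − A:
  [  0.69   -0.32]
  [ -0.10    0.83]
Leontief inverse L = M⁻¹:
  [  1.5350    0.5918]
  [  0.1849    1.2761]
Total output x = L · d:
  x_0 = 1.5350·78 + 0.5918·61 = 155.8350
  x_1 = 0.1849·78 + 1.2761·61 = 92.2693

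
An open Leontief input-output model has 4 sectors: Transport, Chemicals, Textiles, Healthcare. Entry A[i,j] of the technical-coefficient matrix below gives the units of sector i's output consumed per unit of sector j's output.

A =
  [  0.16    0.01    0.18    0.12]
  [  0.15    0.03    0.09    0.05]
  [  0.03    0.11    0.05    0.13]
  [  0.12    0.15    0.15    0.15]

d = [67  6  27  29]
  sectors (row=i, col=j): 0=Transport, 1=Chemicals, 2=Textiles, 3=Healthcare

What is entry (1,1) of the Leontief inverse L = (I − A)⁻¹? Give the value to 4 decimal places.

L[1,1] = 1.0695

Form M = I − A:
  [  0.84   -0.01   -0.18   -0.12]
  [ -0.15    0.97   -0.09   -0.05]
  [ -0.03   -0.11    0.95   -0.13]
  [ -0.12   -0.15   -0.15    0.85]
Leontief inverse L = M⁻¹:
  [  1.2464    0.0790    0.2789    0.2233]
  [  0.2135    1.0695    0.1603    0.1176]
  [  0.0956    0.1575    1.1162    0.1935]
  [  0.2305    0.2277    0.2646    1.2629]
Total output x = L · d:
  x_0 = 1.2464·67 + 0.0790·6 + 0.2789·27 + 0.2233·29 = 97.9909
  x_1 = 0.2135·67 + 1.0695·6 + 0.1603·27 + 0.1176·29 = 28.4605
  x_2 = 0.0956·67 + 0.1575·6 + 1.1162·27 + 0.1935·29 = 43.1008
  x_3 = 0.2305·67 + 0.2277·6 + 0.2646·27 + 1.2629·29 = 60.5801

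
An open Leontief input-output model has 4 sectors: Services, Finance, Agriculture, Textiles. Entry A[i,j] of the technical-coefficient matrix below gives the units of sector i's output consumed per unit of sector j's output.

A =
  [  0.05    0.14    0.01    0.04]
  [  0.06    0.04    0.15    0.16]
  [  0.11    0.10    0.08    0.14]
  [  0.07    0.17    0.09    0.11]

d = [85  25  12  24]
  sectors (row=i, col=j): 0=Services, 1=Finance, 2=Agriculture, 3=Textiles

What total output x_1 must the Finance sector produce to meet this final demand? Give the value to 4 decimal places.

Form M = I − A:
  [  0.95   -0.14   -0.01   -0.04]
  [ -0.06    0.96   -0.15   -0.16]
  [ -0.11   -0.10    0.92   -0.14]
  [ -0.07   -0.17   -0.09    0.89]
Leontief inverse L = M⁻¹:
  [  1.0760    0.1776    0.0493    0.0880]
  [  0.1126    1.1221    0.2076    0.2394]
  [  0.1595    0.1807    1.1396    0.2189]
  [  0.1223    0.2466    0.1588    1.1984]
Total output x = L · d:
  x_0 = 1.0760·85 + 0.1776·25 + 0.0493·12 + 0.0880·24 = 98.6095
  x_1 = 0.1126·85 + 1.1221·25 + 0.2076·12 + 0.2394·24 = 45.8573
  x_2 = 0.1595·85 + 0.1807·25 + 1.1396·12 + 0.2189·24 = 37.0044
  x_3 = 0.1223·85 + 0.2466·25 + 0.1588·12 + 1.1984·24 = 47.2234

45.8573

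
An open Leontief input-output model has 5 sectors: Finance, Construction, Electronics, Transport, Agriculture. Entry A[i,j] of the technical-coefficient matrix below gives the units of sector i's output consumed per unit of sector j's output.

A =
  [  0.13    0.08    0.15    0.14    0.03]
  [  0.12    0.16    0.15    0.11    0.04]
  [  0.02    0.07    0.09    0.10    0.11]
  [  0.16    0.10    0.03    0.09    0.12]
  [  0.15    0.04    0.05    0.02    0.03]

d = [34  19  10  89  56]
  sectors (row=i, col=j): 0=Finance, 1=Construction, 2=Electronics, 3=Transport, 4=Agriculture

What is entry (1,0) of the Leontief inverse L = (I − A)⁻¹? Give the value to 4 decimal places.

Form M = I − A:
  [  0.87   -0.08   -0.15   -0.14   -0.03]
  [ -0.12    0.84   -0.15   -0.11   -0.04]
  [ -0.02   -0.07    0.91   -0.10   -0.11]
  [ -0.16   -0.10   -0.03    0.91   -0.12]
  [ -0.15   -0.04   -0.05   -0.02    0.97]
Leontief inverse L = M⁻¹:
  [  1.2410    0.1724    0.2466    0.2411    0.1033]
  [  0.2418    1.2674    0.2625    0.2218    0.1169]
  [  0.1020    0.1325    1.1516    0.1618    0.1592]
  [  0.2762    0.1858    0.1248    1.1814    0.1765]
  [  0.2128    0.0896    0.1109    0.0791    1.0636]
Total output x = L · d:
  x_0 = 1.2410·34 + 0.1724·19 + 0.2466·10 + 0.2411·89 + 0.1033·56 = 75.1804
  x_1 = 0.2418·34 + 1.2674·19 + 0.2625·10 + 0.2218·89 + 0.1169·56 = 61.2164
  x_2 = 0.1020·34 + 0.1325·19 + 1.1516·10 + 0.1618·89 + 0.1592·56 = 40.8136
  x_3 = 0.2762·34 + 0.1858·19 + 0.1248·10 + 1.1814·89 + 0.1765·56 = 129.2010
  x_4 = 0.2128·34 + 0.0896·19 + 0.1109·10 + 0.0791·89 + 1.0636·56 = 76.6499

L[1,0] = 0.2418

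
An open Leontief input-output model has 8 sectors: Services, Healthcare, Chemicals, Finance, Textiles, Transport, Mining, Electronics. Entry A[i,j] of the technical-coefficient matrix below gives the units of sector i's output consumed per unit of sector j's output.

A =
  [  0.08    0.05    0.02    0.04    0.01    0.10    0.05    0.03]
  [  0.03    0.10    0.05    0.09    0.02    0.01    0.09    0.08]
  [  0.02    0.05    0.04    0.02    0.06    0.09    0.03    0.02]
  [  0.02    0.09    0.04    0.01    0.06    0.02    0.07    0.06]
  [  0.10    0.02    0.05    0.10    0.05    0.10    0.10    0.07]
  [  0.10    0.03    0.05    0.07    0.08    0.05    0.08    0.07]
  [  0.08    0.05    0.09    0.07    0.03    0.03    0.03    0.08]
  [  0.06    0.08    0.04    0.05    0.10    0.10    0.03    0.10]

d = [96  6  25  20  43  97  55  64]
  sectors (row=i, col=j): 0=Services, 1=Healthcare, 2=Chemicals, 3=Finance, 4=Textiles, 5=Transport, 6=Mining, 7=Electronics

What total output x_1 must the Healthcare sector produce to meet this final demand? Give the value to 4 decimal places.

Form M = I − A:
  [  0.92   -0.05   -0.02   -0.04   -0.01   -0.10   -0.05   -0.03]
  [ -0.03    0.90   -0.05   -0.09   -0.02   -0.01   -0.09   -0.08]
  [ -0.02   -0.05    0.96   -0.02   -0.06   -0.09   -0.03   -0.02]
  [ -0.02   -0.09   -0.04    0.99   -0.06   -0.02   -0.07   -0.06]
  [ -0.10   -0.02   -0.05   -0.10    0.95   -0.10   -0.10   -0.07]
  [ -0.10   -0.03   -0.05   -0.07   -0.08    0.95   -0.08   -0.07]
  [ -0.08   -0.05   -0.09   -0.07   -0.03   -0.03    0.97   -0.08]
  [ -0.06   -0.08   -0.04   -0.05   -0.10   -0.10   -0.03    0.90]
Leontief inverse L = M⁻¹:
  [  1.1260    0.0910    0.0530    0.0797    0.0449    0.1417    0.0925    0.0749]
  [  0.0771    1.1577    0.0928    0.1376    0.0636    0.0577    0.1398    0.1386]
  [  0.0615    0.0844    1.0704    0.0583    0.0931    0.1284    0.0704    0.0607]
  [  0.0628    0.1331    0.0753    1.0536    0.0949    0.0622    0.1122    0.1080]
  [  0.1702    0.0827    0.1020    0.1587    1.1066    0.1681    0.1633    0.1395]
  [  0.1635    0.0864    0.0963    0.1247    0.1297    1.1145    0.1378    0.1326]
  [  0.1281    0.1016    0.1275    0.1133    0.0737    0.0847    1.0777    0.1318]
  [  0.1295    0.1423    0.0898    0.1139    0.1579    0.1691    0.0973    1.1718]
Total output x = L · d:
  x_0 = 1.1260·96 + 0.0910·6 + 0.0530·25 + 0.0797·20 + 0.0449·43 + 0.1417·97 + 0.0925·55 + 0.0749·64 = 137.1182
  x_1 = 0.0771·96 + 1.1577·6 + 0.0928·25 + 0.1376·20 + 0.0636·43 + 0.0577·97 + 0.1398·55 + 0.1386·64 = 44.3153
  x_2 = 0.0615·96 + 0.0844·6 + 1.0704·25 + 0.0583·20 + 0.0931·43 + 0.1284·97 + 0.0704·55 + 0.0607·64 = 58.5497
  x_3 = 0.0628·96 + 0.1331·6 + 0.0753·25 + 1.0536·20 + 0.0949·43 + 0.0622·97 + 0.1122·55 + 0.1080·64 = 52.9841
  x_4 = 0.1702·96 + 0.0827·6 + 0.1020·25 + 0.1587·20 + 1.1066·43 + 0.1681·97 + 0.1633·55 + 0.1395·64 = 104.3677
  x_5 = 0.1635·96 + 0.0864·6 + 0.0963·25 + 0.1247·20 + 0.1297·43 + 1.1145·97 + 0.1378·55 + 0.1326·64 = 150.8603
  x_6 = 0.1281·96 + 0.1016·6 + 0.1275·25 + 0.1133·20 + 0.0737·43 + 0.0847·97 + 1.0777·55 + 0.1318·64 = 97.4515
  x_7 = 0.1295·96 + 0.1423·6 + 0.0898·25 + 0.1139·20 + 0.1579·43 + 0.1691·97 + 0.0973·55 + 1.1718·64 = 121.3443

44.3153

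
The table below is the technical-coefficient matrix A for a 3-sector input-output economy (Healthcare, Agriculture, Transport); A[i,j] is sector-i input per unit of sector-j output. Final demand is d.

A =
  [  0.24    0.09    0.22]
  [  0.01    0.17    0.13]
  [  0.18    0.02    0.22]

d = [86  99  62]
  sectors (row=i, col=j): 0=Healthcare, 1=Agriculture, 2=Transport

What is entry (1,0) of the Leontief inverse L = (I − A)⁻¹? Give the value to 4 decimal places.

Form M = I − A:
  [  0.76   -0.09   -0.22]
  [ -0.01    0.83   -0.13]
  [ -0.18   -0.02    0.78]
Leontief inverse L = M⁻¹:
  [  1.4192    0.1642    0.4277]
  [  0.0687    1.2176    0.2223]
  [  0.3293    0.0691    1.3864]
Total output x = L · d:
  x_0 = 1.4192·86 + 0.1642·99 + 0.4277·62 = 164.8254
  x_1 = 0.0687·86 + 1.2176·99 + 0.2223·62 = 140.2335
  x_2 = 0.3293·86 + 0.0691·99 + 1.3864·62 = 121.1195

L[1,0] = 0.0687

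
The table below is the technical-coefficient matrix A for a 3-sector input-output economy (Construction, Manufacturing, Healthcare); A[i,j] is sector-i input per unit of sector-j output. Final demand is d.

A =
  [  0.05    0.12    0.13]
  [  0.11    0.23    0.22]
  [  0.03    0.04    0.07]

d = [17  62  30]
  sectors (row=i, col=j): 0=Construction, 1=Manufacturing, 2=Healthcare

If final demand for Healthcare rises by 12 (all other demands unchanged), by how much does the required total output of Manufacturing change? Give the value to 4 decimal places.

Form M = I − A:
  [  0.95   -0.12   -0.13]
  [ -0.11    0.77   -0.22]
  [ -0.03   -0.04    0.93]
Leontief inverse L = M⁻¹:
  [  1.0794    0.1782    0.1930]
  [  0.1662    1.3423    0.3408]
  [  0.0420    0.0635    1.0962]
Total output x = L · d:
  x_0 = 1.0794·17 + 0.1782·62 + 0.1930·30 = 35.1915
  x_1 = 0.1662·17 + 1.3423·62 + 0.3408·30 = 96.2708
  x_2 = 0.0420·17 + 0.0635·62 + 1.0962·30 = 37.5340
Δx_1 = L[1,2] · Δd_2 = 0.3408 · 12 = 4.0892

4.0892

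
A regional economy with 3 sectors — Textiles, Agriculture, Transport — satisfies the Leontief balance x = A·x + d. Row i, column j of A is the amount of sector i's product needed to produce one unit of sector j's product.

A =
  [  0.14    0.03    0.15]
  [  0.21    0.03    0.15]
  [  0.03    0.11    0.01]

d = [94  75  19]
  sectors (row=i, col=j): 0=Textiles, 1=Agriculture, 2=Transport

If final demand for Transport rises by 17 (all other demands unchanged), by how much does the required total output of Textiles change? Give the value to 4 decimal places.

3.1976

Form M = I − A:
  [  0.86   -0.03   -0.15]
  [ -0.21    0.97   -0.15]
  [ -0.03   -0.11    0.99]
Leontief inverse L = M⁻¹:
  [  1.1835    0.0579    0.1881]
  [  0.2663    1.0620    0.2013]
  [  0.0655    0.1198    1.0382]
Total output x = L · d:
  x_0 = 1.1835·94 + 0.0579·75 + 0.1881·19 = 119.1677
  x_1 = 0.2663·94 + 1.0620·75 + 0.2013·19 = 108.5095
  x_2 = 0.0655·94 + 0.1198·75 + 1.0382·19 = 34.8597
Δx_0 = L[0,2] · Δd_2 = 0.1881 · 17 = 3.1976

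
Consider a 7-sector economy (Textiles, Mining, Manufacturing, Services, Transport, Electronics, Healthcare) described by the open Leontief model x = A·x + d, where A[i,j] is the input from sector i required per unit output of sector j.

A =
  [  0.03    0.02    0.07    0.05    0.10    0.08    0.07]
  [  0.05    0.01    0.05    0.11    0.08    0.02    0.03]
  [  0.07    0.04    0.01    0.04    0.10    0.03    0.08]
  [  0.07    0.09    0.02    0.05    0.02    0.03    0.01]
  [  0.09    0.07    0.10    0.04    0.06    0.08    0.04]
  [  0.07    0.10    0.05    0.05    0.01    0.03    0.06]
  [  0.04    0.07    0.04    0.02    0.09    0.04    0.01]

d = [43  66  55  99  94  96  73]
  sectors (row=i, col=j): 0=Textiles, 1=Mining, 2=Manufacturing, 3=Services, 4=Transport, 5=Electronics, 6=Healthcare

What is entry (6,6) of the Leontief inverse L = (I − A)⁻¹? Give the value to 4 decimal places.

L[6,6] = 1.0331

Form M = I − A:
  [  0.97   -0.02   -0.07   -0.05   -0.10   -0.08   -0.07]
  [ -0.05    0.99   -0.05   -0.11   -0.08   -0.02   -0.03]
  [ -0.07   -0.04    0.99   -0.04   -0.10   -0.03   -0.08]
  [ -0.07   -0.09   -0.02    0.95   -0.02   -0.03   -0.01]
  [ -0.09   -0.07   -0.10   -0.04    0.94   -0.08   -0.04]
  [ -0.07   -0.10   -0.05   -0.05   -0.01    0.97   -0.06]
  [ -0.04   -0.07   -0.04   -0.02   -0.09   -0.04    0.99]
Leontief inverse L = M⁻¹:
  [  1.0730    0.0618    0.1047    0.0820    0.1430    0.1114    0.0996]
  [  0.0855    1.0440    0.0776    0.1371    0.1147    0.0469    0.0528]
  [  0.1059    0.0741    1.0442    0.0694    0.1408    0.0606    0.1042]
  [  0.0963    0.1125    0.0431    1.0779    0.0507    0.0503    0.0297]
  [  0.1363    0.1114    0.1382    0.0804    1.1128    0.1152    0.0769]
  [  0.1025    0.1288    0.0773    0.0830    0.0511    1.0547    0.0842]
  [  0.0722    0.0969    0.0685    0.0483    0.1238    0.0644    1.0331]
Total output x = L · d:
  x_0 = 1.0730·43 + 0.0618·66 + 0.1047·55 + 0.0820·99 + 0.1430·94 + 0.1114·96 + 0.0996·73 = 95.5079
  x_1 = 0.0855·43 + 1.0440·66 + 0.0776·55 + 0.1371·99 + 0.1147·94 + 0.0469·96 + 0.0528·73 = 109.5519
  x_2 = 0.1059·43 + 0.0741·66 + 1.0442·55 + 0.0694·99 + 0.1408·94 + 0.0606·96 + 0.1042·73 = 100.4042
  x_3 = 0.0963·43 + 0.1125·66 + 0.0431·55 + 1.0779·99 + 0.0507·94 + 0.0503·96 + 0.0297·73 = 132.4157
  x_4 = 0.1363·43 + 0.1114·66 + 0.1382·55 + 0.0804·99 + 1.1128·94 + 0.1152·96 + 0.0769·73 = 150.0631
  x_5 = 0.1025·43 + 0.1288·66 + 0.0773·55 + 0.0830·99 + 0.0511·94 + 1.0547·96 + 0.0842·73 = 137.5865
  x_6 = 0.0722·43 + 0.0969·66 + 0.0685·55 + 0.0483·99 + 0.1238·94 + 0.0644·96 + 1.0331·73 = 111.2753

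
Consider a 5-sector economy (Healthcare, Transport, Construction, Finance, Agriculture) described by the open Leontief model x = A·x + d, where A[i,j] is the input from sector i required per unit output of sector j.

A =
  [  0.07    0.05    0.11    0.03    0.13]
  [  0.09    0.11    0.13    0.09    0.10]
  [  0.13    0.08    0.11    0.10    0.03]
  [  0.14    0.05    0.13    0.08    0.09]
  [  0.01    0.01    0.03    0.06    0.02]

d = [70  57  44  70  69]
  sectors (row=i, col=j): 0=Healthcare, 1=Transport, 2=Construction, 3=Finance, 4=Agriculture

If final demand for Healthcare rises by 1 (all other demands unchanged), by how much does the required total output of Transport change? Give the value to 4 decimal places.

0.1680

Form M = I − A:
  [  0.93   -0.05   -0.11   -0.03   -0.13]
  [ -0.09    0.89   -0.13   -0.09   -0.10]
  [ -0.13   -0.08    0.89   -0.10   -0.03]
  [ -0.14   -0.05   -0.13    0.92   -0.09]
  [ -0.01   -0.01   -0.03   -0.06    0.98]
Leontief inverse L = M⁻¹:
  [  1.1197    0.0840    0.1672    0.0739    0.1690]
  [  0.1680    1.1631    0.2185    0.1536    0.1618]
  [  0.2035    0.1284    1.1932    0.1548    0.0908]
  [  0.2114    0.0963    0.2111    1.1359    0.1487]
  [  0.0323    0.0226    0.0534    0.0766    1.0357]
Total output x = L · d:
  x_0 = 1.1197·70 + 0.0840·57 + 0.1672·44 + 0.0739·70 + 0.1690·69 = 107.3568
  x_1 = 0.1680·70 + 1.1631·57 + 0.2185·44 + 0.1536·70 + 0.1618·69 = 109.5819
  x_2 = 0.2035·70 + 0.1284·57 + 1.1932·44 + 0.1548·70 + 0.0908·69 = 91.1685
  x_3 = 0.2114·70 + 0.0963·57 + 0.2111·44 + 1.1359·70 + 0.1487·69 = 119.3541
  x_4 = 0.0323·70 + 0.0226·57 + 0.0534·44 + 0.0766·70 + 1.0357·69 = 82.7201
Δx_1 = L[1,0] · Δd_0 = 0.1680 · 1 = 0.1680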